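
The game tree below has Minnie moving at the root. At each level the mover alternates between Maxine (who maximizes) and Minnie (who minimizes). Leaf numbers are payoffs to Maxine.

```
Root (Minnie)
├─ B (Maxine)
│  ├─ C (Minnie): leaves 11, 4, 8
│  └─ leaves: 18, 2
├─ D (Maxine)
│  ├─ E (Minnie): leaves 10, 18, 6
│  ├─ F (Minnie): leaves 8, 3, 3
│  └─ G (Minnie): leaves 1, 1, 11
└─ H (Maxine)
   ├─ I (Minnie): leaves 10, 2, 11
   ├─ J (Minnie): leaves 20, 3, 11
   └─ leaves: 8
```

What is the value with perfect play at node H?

I: min(10, 2, 11) = 2
J: min(20, 3, 11) = 3
H: max(2, 3, 8) = 8

8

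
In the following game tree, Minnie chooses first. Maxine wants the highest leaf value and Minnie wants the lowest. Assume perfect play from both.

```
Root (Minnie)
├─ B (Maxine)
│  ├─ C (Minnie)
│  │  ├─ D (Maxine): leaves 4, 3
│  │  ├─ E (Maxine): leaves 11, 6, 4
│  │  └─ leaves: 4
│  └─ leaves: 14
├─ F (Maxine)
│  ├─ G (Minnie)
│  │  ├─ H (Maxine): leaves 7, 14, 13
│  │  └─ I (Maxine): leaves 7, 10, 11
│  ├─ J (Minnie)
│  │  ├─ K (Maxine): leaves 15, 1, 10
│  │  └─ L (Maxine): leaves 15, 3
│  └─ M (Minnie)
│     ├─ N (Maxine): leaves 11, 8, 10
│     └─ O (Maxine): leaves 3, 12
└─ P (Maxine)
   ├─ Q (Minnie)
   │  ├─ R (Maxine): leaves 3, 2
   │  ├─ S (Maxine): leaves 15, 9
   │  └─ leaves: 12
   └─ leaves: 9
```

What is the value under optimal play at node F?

H: max(7, 14, 13) = 14
I: max(7, 10, 11) = 11
G: min(14, 11) = 11
K: max(15, 1, 10) = 15
L: max(15, 3) = 15
J: min(15, 15) = 15
N: max(11, 8, 10) = 11
O: max(3, 12) = 12
M: min(11, 12) = 11
F: max(11, 15, 11) = 15

15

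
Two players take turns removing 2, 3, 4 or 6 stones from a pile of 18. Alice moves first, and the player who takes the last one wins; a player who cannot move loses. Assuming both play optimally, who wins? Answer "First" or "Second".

W/L table (W = player to move can force a win):
i:   0  1  2  3  4  5  6  7  8  9 10 11 12 13 14 15 16 17 18
     L  L  W  W  W  W  W  W  L  L  W  W  W  W  W  W  L  L  W
Position 18 is W, so the first player wins.

First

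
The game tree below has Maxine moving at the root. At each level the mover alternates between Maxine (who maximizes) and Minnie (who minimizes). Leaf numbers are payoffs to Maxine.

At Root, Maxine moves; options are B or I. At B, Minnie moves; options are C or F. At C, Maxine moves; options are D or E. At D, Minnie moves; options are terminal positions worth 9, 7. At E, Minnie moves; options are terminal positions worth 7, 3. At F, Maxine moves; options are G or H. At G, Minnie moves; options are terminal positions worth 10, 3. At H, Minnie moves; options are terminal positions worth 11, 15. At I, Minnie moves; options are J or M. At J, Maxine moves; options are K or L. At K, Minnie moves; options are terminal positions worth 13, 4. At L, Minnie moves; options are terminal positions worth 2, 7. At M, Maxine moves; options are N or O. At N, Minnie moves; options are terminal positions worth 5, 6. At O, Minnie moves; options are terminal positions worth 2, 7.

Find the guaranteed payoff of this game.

D (Minnie): min(9, 7) = 7
E (Minnie): min(7, 3) = 3
C (Maxine): max(7, 3) = 7
G (Minnie): min(10, 3) = 3
H (Minnie): min(11, 15) = 11
F (Maxine): max(3, 11) = 11
B (Minnie): min(7, 11) = 7
K (Minnie): min(13, 4) = 4
L (Minnie): min(2, 7) = 2
J (Maxine): max(4, 2) = 4
N (Minnie): min(5, 6) = 5
O (Minnie): min(2, 7) = 2
M (Maxine): max(5, 2) = 5
I (Minnie): min(4, 5) = 4
Root (Maxine): max(7, 4) = 7

7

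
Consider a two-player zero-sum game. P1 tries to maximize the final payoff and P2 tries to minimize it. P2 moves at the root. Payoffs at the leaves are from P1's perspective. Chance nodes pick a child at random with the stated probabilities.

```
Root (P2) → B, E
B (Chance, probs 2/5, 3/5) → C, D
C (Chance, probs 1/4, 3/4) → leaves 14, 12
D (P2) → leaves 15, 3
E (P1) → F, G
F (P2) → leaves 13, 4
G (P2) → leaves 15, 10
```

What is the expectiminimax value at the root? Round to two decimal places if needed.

C (Chance): 1/4·14 + 3/4·12 = 12.5
D (P2): min(15, 3) = 3
B (Chance): 2/5·12.5 + 3/5·3 = 6.8
F (P2): min(13, 4) = 4
G (P2): min(15, 10) = 10
E (P1): max(4, 10) = 10
Root (P2): min(6.8, 10) = 6.8

6.8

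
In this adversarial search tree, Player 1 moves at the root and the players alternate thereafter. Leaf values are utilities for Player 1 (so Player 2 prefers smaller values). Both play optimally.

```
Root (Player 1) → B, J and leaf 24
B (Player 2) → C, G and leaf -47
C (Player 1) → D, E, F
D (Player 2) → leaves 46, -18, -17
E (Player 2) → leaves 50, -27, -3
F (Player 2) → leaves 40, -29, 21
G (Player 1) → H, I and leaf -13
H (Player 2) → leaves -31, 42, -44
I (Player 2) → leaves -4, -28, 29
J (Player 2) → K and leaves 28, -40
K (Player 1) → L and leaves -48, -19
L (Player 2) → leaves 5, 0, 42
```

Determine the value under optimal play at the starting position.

24

D (Player 2): min(46, -18, -17) = -18
E (Player 2): min(50, -27, -3) = -27
F (Player 2): min(40, -29, 21) = -29
C (Player 1): max(-18, -27, -29) = -18
H (Player 2): min(-31, 42, -44) = -44
I (Player 2): min(-4, -28, 29) = -28
G (Player 1): max(-44, -28, -13) = -13
B (Player 2): min(-18, -13, -47) = -47
L (Player 2): min(5, 0, 42) = 0
K (Player 1): max(0, -48, -19) = 0
J (Player 2): min(0, 28, -40) = -40
Root (Player 1): max(-47, -40, 24) = 24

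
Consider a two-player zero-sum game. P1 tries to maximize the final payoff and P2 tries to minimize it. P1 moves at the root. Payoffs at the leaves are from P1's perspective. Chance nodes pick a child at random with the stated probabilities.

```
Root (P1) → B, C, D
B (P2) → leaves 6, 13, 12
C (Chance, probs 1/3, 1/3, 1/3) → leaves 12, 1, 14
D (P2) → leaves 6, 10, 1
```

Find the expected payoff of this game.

9

B (P2): min(6, 13, 12) = 6
C (Chance): 1/3·12 + 1/3·1 + 1/3·14 = 9
D (P2): min(6, 10, 1) = 1
Root (P1): max(6, 9, 1) = 9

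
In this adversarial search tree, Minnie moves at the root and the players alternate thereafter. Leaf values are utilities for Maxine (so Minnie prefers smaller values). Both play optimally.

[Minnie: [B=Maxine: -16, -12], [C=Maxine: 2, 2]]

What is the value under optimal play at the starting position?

B (Maxine): max(-16, -12) = -12
C (Maxine): max(2, 2) = 2
Root (Minnie): min(-12, 2) = -12

-12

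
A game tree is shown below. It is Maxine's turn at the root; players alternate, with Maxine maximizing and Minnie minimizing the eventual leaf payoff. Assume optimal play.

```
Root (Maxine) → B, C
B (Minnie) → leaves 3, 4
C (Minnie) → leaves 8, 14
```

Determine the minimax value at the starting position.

8

B (Minnie): min(3, 4) = 3
C (Minnie): min(8, 14) = 8
Root (Maxine): max(3, 8) = 8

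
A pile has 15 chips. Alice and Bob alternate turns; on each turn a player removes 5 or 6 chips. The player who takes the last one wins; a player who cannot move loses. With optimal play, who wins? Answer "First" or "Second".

Positions where the player to move wins (W) vs loses (L):
i:   0  1  2  3  4  5  6  7  8  9 10 11 12 13 14 15
     L  L  L  L  L  W  W  W  W  W  W  L  L  L  L  L
Position 15 is L, so the second player wins.

Second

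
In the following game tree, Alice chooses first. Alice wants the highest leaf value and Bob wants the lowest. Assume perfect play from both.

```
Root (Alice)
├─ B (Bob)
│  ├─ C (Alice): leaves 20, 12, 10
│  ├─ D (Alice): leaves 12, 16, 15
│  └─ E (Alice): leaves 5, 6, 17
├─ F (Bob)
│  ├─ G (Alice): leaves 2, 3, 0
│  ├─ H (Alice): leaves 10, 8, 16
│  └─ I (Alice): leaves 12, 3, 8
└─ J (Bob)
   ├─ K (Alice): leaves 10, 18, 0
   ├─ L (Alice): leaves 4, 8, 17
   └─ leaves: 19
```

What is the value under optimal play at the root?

17

C (Alice): max(20, 12, 10) = 20
D (Alice): max(12, 16, 15) = 16
E (Alice): max(5, 6, 17) = 17
B (Bob): min(20, 16, 17) = 16
G (Alice): max(2, 3, 0) = 3
H (Alice): max(10, 8, 16) = 16
I (Alice): max(12, 3, 8) = 12
F (Bob): min(3, 16, 12) = 3
K (Alice): max(10, 18, 0) = 18
L (Alice): max(4, 8, 17) = 17
J (Bob): min(18, 17, 19) = 17
Root (Alice): max(16, 3, 17) = 17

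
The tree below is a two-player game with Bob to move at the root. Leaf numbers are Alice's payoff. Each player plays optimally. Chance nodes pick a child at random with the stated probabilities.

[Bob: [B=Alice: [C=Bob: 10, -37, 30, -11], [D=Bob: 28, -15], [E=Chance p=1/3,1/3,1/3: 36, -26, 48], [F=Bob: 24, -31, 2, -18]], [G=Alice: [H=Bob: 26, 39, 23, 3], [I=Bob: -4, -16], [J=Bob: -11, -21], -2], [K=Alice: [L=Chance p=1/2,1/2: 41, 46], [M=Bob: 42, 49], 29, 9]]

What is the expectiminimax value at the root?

C (Bob): min(10, -37, 30, -11) = -37
D (Bob): min(28, -15) = -15
E (Chance): 1/3·36 + 1/3·-26 + 1/3·48 = 19.33
F (Bob): min(24, -31, 2, -18) = -31
B (Alice): max(-37, -15, 19.33, -31) = 19.33
H (Bob): min(26, 39, 23, 3) = 3
I (Bob): min(-4, -16) = -16
J (Bob): min(-11, -21) = -21
G (Alice): max(3, -16, -21, -2) = 3
L (Chance): 1/2·41 + 1/2·46 = 43.5
M (Bob): min(42, 49) = 42
K (Alice): max(43.5, 42, 29, 9) = 43.5
Root (Bob): min(19.33, 3, 43.5) = 3

3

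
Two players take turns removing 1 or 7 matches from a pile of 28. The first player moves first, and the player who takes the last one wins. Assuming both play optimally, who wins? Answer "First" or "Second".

Second

Positions where the player to move wins (W) vs loses (L):
i:   0  1  2  3  4  5  6  7  8  9 10 11 12 13 14 15 16 17 18 19 20 21 22 23 24 25 26 27 28
     L  W  L  W  L  W  L  W  L  W  L  W  L  W  L  W  L  W  L  W  L  W  L  W  L  W  L  W  L
Position 28 is L, so the second player wins.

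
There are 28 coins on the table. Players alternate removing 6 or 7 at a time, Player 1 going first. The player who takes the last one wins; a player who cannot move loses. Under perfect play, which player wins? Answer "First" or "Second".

Second

W/L table (W = player to move can force a win):
i:   0  1  2  3  4  5  6  7  8  9 10 11 12 13 14 15 16 17 18 19 20 21 22 23 24 25 26 27 28
     L  L  L  L  L  L  W  W  W  W  W  W  W  L  L  L  L  L  L  W  W  W  W  W  W  W  L  L  L
Position 28 is L, so the second player wins.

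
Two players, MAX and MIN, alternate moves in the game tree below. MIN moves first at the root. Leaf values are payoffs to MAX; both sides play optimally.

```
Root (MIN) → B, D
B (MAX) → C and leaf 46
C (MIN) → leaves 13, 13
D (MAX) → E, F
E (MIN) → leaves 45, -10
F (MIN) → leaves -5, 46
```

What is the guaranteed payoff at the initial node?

C (MIN): min(13, 13) = 13
B (MAX): max(13, 46) = 46
E (MIN): min(45, -10) = -10
F (MIN): min(-5, 46) = -5
D (MAX): max(-10, -5) = -5
Root (MIN): min(46, -5) = -5

-5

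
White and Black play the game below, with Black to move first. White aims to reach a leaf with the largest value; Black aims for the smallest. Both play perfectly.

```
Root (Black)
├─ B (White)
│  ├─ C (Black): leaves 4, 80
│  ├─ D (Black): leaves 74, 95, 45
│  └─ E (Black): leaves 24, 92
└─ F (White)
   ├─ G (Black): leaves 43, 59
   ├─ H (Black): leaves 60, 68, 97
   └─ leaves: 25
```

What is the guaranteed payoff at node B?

45

C: min(4, 80) = 4
D: min(74, 95, 45) = 45
E: min(24, 92) = 24
B: max(4, 45, 24) = 45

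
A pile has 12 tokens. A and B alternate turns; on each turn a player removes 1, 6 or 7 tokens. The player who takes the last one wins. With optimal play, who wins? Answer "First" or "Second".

W/L table (W = player to move can force a win):
i:   0  1  2  3  4  5  6  7  8  9 10 11 12
     L  W  L  W  L  W  W  W  W  W  W  W  L
Position 12 is L, so the second player wins.

Second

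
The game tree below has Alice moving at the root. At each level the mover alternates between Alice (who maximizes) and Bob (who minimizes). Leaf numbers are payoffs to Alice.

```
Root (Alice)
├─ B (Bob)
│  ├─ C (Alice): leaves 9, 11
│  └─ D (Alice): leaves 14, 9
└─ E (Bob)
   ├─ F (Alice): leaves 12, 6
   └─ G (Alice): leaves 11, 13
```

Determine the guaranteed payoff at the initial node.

12

C (Alice): max(9, 11) = 11
D (Alice): max(14, 9) = 14
B (Bob): min(11, 14) = 11
F (Alice): max(12, 6) = 12
G (Alice): max(11, 13) = 13
E (Bob): min(12, 13) = 12
Root (Alice): max(11, 12) = 12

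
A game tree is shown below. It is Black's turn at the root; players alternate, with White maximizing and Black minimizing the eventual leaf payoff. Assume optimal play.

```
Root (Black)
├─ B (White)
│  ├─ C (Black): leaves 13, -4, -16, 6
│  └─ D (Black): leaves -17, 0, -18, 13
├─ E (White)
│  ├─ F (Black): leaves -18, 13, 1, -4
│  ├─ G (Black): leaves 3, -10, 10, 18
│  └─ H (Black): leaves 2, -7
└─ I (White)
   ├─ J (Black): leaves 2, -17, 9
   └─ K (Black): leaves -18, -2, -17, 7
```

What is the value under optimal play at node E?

-7

F: min(-18, 13, 1, -4) = -18
G: min(3, -10, 10, 18) = -10
H: min(2, -7) = -7
E: max(-18, -10, -7) = -7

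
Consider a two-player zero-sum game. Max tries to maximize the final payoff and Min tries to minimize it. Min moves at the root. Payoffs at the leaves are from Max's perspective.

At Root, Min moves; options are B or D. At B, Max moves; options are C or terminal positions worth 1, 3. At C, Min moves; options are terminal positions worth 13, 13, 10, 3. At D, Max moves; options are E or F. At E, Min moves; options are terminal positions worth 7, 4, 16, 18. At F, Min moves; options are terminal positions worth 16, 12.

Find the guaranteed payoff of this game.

3

C (Min): min(13, 13, 10, 3) = 3
B (Max): max(3, 1, 3) = 3
E (Min): min(7, 4, 16, 18) = 4
F (Min): min(16, 12) = 12
D (Max): max(4, 12) = 12
Root (Min): min(3, 12) = 3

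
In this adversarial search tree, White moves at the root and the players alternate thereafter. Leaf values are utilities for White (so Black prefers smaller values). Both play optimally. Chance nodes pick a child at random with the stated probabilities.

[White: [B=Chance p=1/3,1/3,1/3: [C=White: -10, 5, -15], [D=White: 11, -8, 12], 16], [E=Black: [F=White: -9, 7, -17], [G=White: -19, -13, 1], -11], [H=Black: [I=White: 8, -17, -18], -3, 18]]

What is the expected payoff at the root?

C (White): max(-10, 5, -15) = 5
D (White): max(11, -8, 12) = 12
B (Chance): 1/3·5 + 1/3·12 + 1/3·16 = 11
F (White): max(-9, 7, -17) = 7
G (White): max(-19, -13, 1) = 1
E (Black): min(7, 1, -11) = -11
I (White): max(8, -17, -18) = 8
H (Black): min(8, -3, 18) = -3
Root (White): max(11, -11, -3) = 11

11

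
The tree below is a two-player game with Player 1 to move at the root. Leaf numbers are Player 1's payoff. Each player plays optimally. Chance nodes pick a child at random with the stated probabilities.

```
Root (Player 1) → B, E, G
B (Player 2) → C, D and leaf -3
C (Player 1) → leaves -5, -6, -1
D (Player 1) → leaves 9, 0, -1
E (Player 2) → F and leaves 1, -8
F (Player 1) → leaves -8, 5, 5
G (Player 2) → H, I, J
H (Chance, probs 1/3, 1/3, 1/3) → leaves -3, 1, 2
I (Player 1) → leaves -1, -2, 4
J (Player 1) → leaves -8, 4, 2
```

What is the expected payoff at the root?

0

C (Player 1): max(-5, -6, -1) = -1
D (Player 1): max(9, 0, -1) = 9
B (Player 2): min(-1, 9, -3) = -3
F (Player 1): max(-8, 5, 5) = 5
E (Player 2): min(5, 1, -8) = -8
H (Chance): 1/3·-3 + 1/3·1 + 1/3·2 = 0
I (Player 1): max(-1, -2, 4) = 4
J (Player 1): max(-8, 4, 2) = 4
G (Player 2): min(0, 4, 4) = 0
Root (Player 1): max(-3, -8, 0) = 0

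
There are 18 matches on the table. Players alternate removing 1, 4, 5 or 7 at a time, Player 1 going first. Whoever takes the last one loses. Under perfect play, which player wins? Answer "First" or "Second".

W/L table (W = player to move can force a win):
i:   0  1  2  3  4  5  6  7  8  9 10 11 12 13 14 15 16 17 18
     W  L  W  L  W  W  W  W  W  L  W  L  W  W  W  W  W  L  W
Position 18 is W, so the first player wins.

First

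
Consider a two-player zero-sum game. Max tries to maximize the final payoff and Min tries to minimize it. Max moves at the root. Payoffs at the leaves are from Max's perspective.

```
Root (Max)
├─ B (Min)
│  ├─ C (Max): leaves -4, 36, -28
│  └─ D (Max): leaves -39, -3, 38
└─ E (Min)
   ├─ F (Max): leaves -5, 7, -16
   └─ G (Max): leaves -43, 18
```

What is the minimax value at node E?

F: max(-5, 7, -16) = 7
G: max(-43, 18) = 18
E: min(7, 18) = 7

7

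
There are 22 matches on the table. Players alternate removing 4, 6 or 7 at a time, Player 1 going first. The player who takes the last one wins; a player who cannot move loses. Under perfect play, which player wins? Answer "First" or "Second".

i:   0  1  2  3  4  5  6  7  8  9 10 11 12 13 14 15 16 17 18 19 20 21 22
     L  L  L  L  W  W  W  W  W  W  W  L  L  L  L  W  W  W  W  W  W  W  L
Position 22 is L, so the second player wins.

Second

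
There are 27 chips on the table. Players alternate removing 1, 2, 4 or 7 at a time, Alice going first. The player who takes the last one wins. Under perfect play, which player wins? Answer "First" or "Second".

Second

Positions where the player to move wins (W) vs loses (L):
i:   0  1  2  3  4  5  6  7  8  9 10 11 12 13 14 15 16 17 18 19 20 21 22 23 24 25 26 27
     L  W  W  L  W  W  L  W  W  L  W  W  L  W  W  L  W  W  L  W  W  L  W  W  L  W  W  L
Position 27 is L, so the second player wins.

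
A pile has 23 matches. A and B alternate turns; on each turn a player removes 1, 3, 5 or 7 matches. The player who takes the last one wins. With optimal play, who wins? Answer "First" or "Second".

Positions where the player to move wins (W) vs loses (L):
i:   0  1  2  3  4  5  6  7  8  9 10 11 12 13 14 15 16 17 18 19 20 21 22 23
     L  W  L  W  L  W  L  W  L  W  L  W  L  W  L  W  L  W  L  W  L  W  L  W
Position 23 is W, so the first player wins.

First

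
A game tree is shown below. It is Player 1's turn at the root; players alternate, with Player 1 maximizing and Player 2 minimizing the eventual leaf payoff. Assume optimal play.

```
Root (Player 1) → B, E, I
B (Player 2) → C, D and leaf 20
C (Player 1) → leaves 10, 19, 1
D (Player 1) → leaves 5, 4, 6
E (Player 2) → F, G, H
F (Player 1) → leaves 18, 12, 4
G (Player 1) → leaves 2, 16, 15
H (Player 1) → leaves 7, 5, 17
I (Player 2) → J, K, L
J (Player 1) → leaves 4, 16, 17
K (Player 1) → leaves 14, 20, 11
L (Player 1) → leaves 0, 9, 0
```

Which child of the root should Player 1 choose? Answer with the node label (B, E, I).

C (Player 1): max(10, 19, 1) = 19
D (Player 1): max(5, 4, 6) = 6
B (Player 2): min(19, 6, 20) = 6
F (Player 1): max(18, 12, 4) = 18
G (Player 1): max(2, 16, 15) = 16
H (Player 1): max(7, 5, 17) = 17
E (Player 2): min(18, 16, 17) = 16
J (Player 1): max(4, 16, 17) = 17
K (Player 1): max(14, 20, 11) = 20
L (Player 1): max(0, 9, 0) = 9
I (Player 2): min(17, 20, 9) = 9
Root (Player 1): max(6, 16, 9) = 16
Player 1 picks the child with the highest value: E (value 16).

E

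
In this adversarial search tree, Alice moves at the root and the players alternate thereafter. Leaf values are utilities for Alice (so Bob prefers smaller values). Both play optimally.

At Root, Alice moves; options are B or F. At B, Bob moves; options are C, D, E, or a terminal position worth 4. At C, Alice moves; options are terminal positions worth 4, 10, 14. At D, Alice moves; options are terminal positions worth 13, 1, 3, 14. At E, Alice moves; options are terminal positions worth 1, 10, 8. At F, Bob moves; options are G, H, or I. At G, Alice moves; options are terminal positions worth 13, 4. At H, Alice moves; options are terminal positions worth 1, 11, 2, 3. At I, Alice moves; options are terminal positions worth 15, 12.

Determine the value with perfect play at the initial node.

C (Alice): max(4, 10, 14) = 14
D (Alice): max(13, 1, 3, 14) = 14
E (Alice): max(1, 10, 8) = 10
B (Bob): min(14, 14, 10, 4) = 4
G (Alice): max(13, 4) = 13
H (Alice): max(1, 11, 2, 3) = 11
I (Alice): max(15, 12) = 15
F (Bob): min(13, 11, 15) = 11
Root (Alice): max(4, 11) = 11

11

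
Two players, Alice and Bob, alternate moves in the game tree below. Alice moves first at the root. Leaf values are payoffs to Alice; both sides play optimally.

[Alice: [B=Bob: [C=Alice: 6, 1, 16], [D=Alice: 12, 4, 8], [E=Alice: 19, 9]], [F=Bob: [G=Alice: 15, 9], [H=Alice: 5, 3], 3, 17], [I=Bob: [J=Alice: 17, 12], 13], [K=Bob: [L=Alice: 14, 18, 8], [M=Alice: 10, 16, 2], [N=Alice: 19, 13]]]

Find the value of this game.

C (Alice): max(6, 1, 16) = 16
D (Alice): max(12, 4, 8) = 12
E (Alice): max(19, 9) = 19
B (Bob): min(16, 12, 19) = 12
G (Alice): max(15, 9) = 15
H (Alice): max(5, 3) = 5
F (Bob): min(15, 5, 3, 17) = 3
J (Alice): max(17, 12) = 17
I (Bob): min(17, 13) = 13
L (Alice): max(14, 18, 8) = 18
M (Alice): max(10, 16, 2) = 16
N (Alice): max(19, 13) = 19
K (Bob): min(18, 16, 19) = 16
Root (Alice): max(12, 3, 13, 16) = 16

16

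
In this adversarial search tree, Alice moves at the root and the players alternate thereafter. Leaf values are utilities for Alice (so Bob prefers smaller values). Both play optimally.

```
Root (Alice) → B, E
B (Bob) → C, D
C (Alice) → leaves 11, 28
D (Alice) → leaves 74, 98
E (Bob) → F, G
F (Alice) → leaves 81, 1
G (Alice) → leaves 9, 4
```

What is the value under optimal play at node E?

F: max(81, 1) = 81
G: max(9, 4) = 9
E: min(81, 9) = 9

9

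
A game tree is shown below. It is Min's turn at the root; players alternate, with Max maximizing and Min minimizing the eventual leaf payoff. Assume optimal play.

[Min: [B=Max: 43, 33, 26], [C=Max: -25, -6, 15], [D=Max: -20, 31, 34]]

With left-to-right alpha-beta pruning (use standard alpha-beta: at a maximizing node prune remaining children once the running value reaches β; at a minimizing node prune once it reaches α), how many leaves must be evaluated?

B [α=-∞,β=+∞]: v=43
C [α=-∞,β=43]: v=15
D [α=-∞,β=15]: v=31 after child 2 ≥ β → β-cutoff, skip 1
Root [α=-∞,β=+∞]: v=15
Leaves evaluated: 8 of 9.

8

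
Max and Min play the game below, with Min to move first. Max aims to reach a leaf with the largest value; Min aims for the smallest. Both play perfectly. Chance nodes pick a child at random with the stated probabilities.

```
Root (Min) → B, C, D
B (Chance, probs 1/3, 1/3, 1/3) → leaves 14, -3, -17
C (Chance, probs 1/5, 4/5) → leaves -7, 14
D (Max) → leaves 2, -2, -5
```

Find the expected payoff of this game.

B (Chance): 1/3·14 + 1/3·-3 + 1/3·-17 = -2
C (Chance): 1/5·-7 + 4/5·14 = 9.8
D (Max): max(2, -2, -5) = 2
Root (Min): min(-2, 9.8, 2) = -2

-2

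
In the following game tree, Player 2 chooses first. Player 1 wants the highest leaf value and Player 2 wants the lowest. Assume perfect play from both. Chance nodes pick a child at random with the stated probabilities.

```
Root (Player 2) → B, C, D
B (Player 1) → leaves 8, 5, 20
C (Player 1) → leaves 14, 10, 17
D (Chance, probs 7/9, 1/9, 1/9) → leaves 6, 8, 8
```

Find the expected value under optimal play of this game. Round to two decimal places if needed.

6.44

B (Player 1): max(8, 5, 20) = 20
C (Player 1): max(14, 10, 17) = 17
D (Chance): 7/9·6 + 1/9·8 + 1/9·8 = 6.44
Root (Player 2): min(20, 17, 6.44) = 6.44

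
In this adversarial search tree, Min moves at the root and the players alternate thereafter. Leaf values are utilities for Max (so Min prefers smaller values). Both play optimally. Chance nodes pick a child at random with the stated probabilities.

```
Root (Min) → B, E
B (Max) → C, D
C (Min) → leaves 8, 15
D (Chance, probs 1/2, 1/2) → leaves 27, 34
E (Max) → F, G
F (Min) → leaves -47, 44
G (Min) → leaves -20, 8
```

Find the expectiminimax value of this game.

C (Min): min(8, 15) = 8
D (Chance): 1/2·27 + 1/2·34 = 30.5
B (Max): max(8, 30.5) = 30.5
F (Min): min(-47, 44) = -47
G (Min): min(-20, 8) = -20
E (Max): max(-47, -20) = -20
Root (Min): min(30.5, -20) = -20

-20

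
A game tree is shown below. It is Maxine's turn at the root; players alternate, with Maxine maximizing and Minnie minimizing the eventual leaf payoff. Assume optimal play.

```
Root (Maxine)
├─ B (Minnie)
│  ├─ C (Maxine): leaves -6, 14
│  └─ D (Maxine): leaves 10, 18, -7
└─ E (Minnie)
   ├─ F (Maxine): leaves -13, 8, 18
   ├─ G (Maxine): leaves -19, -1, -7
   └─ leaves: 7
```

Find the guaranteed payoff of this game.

C (Maxine): max(-6, 14) = 14
D (Maxine): max(10, 18, -7) = 18
B (Minnie): min(14, 18) = 14
F (Maxine): max(-13, 8, 18) = 18
G (Maxine): max(-19, -1, -7) = -1
E (Minnie): min(18, -1, 7) = -1
Root (Maxine): max(14, -1) = 14

14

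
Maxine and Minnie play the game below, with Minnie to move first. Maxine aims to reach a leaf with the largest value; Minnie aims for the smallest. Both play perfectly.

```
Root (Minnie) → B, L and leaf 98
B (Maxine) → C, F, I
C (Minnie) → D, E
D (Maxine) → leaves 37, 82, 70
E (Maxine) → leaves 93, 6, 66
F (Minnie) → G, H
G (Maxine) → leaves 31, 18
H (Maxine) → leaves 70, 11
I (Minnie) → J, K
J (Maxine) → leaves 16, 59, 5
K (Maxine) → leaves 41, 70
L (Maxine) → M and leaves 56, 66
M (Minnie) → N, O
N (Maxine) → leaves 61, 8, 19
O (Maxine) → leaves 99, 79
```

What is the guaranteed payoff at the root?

D (Maxine): max(37, 82, 70) = 82
E (Maxine): max(93, 6, 66) = 93
C (Minnie): min(82, 93) = 82
G (Maxine): max(31, 18) = 31
H (Maxine): max(70, 11) = 70
F (Minnie): min(31, 70) = 31
J (Maxine): max(16, 59, 5) = 59
K (Maxine): max(41, 70) = 70
I (Minnie): min(59, 70) = 59
B (Maxine): max(82, 31, 59) = 82
N (Maxine): max(61, 8, 19) = 61
O (Maxine): max(99, 79) = 99
M (Minnie): min(61, 99) = 61
L (Maxine): max(61, 56, 66) = 66
Root (Minnie): min(82, 66, 98) = 66

66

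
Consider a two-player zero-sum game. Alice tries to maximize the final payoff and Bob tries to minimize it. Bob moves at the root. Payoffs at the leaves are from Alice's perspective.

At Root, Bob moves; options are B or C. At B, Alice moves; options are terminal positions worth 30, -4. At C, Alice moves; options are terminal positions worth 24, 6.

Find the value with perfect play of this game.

B (Alice): max(30, -4) = 30
C (Alice): max(24, 6) = 24
Root (Bob): min(30, 24) = 24

24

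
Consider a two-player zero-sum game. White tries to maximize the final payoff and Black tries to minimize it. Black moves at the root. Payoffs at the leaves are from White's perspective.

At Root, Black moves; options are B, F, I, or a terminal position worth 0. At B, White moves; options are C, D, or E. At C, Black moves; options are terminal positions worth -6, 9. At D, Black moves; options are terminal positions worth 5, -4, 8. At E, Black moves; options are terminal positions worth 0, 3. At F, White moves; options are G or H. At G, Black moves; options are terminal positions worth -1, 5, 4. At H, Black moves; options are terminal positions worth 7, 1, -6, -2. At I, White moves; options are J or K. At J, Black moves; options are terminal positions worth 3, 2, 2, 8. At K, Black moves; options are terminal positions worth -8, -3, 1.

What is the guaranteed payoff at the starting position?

C (Black): min(-6, 9) = -6
D (Black): min(5, -4, 8) = -4
E (Black): min(0, 3) = 0
B (White): max(-6, -4, 0) = 0
G (Black): min(-1, 5, 4) = -1
H (Black): min(7, 1, -6, -2) = -6
F (White): max(-1, -6) = -1
J (Black): min(3, 2, 2, 8) = 2
K (Black): min(-8, -3, 1) = -8
I (White): max(2, -8) = 2
Root (Black): min(0, -1, 2, 0) = -1

-1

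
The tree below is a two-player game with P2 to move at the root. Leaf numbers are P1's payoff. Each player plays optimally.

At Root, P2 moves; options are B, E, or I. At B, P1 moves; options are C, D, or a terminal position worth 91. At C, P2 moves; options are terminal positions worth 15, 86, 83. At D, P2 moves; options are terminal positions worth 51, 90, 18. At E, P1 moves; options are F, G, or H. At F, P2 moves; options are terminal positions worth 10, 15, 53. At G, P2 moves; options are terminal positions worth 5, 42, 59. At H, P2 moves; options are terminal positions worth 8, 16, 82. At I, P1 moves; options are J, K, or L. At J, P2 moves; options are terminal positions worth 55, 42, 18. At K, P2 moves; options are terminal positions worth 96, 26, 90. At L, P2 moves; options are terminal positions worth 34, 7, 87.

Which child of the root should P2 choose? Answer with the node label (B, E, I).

E

C (P2): min(15, 86, 83) = 15
D (P2): min(51, 90, 18) = 18
B (P1): max(15, 18, 91) = 91
F (P2): min(10, 15, 53) = 10
G (P2): min(5, 42, 59) = 5
H (P2): min(8, 16, 82) = 8
E (P1): max(10, 5, 8) = 10
J (P2): min(55, 42, 18) = 18
K (P2): min(96, 26, 90) = 26
L (P2): min(34, 7, 87) = 7
I (P1): max(18, 26, 7) = 26
Root (P2): min(91, 10, 26) = 10
P2 picks the child with the lowest value: E (value 10).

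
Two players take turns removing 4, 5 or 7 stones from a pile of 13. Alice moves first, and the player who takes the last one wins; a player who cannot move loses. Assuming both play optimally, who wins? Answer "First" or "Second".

Positions where the player to move wins (W) vs loses (L):
i:   0  1  2  3  4  5  6  7  8  9 10 11 12 13
     L  L  L  L  W  W  W  W  W  W  W  L  L  L
Position 13 is L, so the second player wins.

Second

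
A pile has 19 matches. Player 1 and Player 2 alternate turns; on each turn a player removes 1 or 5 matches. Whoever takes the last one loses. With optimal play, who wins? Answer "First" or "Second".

W/L table (W = player to move can force a win):
i:   0  1  2  3  4  5  6  7  8  9 10 11 12 13 14 15 16 17 18 19
     W  L  W  L  W  L  W  L  W  L  W  L  W  L  W  L  W  L  W  L
Position 19 is L, so the second player wins.

Second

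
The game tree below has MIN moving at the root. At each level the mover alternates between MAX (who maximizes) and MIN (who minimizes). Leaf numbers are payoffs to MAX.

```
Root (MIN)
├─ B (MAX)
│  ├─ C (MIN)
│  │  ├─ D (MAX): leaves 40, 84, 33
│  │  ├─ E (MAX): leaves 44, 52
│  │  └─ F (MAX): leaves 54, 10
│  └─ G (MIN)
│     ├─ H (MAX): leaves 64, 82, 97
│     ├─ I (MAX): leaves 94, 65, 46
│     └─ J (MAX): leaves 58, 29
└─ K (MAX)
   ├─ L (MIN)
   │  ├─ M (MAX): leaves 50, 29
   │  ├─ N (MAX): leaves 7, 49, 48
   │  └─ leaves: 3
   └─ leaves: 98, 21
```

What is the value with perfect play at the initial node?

D (MAX): max(40, 84, 33) = 84
E (MAX): max(44, 52) = 52
F (MAX): max(54, 10) = 54
C (MIN): min(84, 52, 54) = 52
H (MAX): max(64, 82, 97) = 97
I (MAX): max(94, 65, 46) = 94
J (MAX): max(58, 29) = 58
G (MIN): min(97, 94, 58) = 58
B (MAX): max(52, 58) = 58
M (MAX): max(50, 29) = 50
N (MAX): max(7, 49, 48) = 49
L (MIN): min(50, 49, 3) = 3
K (MAX): max(3, 98, 21) = 98
Root (MIN): min(58, 98) = 58

58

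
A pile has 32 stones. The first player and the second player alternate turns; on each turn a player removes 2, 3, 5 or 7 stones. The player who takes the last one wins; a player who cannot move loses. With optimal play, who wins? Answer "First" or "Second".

First

i:   0  1  2  3  4  5  6  7  8  9 10 11 12 13 14 15 16 17 18 19 20 21 22 23 24 25 26 27 28 29 30 31 32
     L  L  W  W  W  W  W  W  W  L  L  W  W  W  W  W  W  W  L  L  W  W  W  W  W  W  W  L  L  W  W  W  W
Position 32 is W, so the first player wins.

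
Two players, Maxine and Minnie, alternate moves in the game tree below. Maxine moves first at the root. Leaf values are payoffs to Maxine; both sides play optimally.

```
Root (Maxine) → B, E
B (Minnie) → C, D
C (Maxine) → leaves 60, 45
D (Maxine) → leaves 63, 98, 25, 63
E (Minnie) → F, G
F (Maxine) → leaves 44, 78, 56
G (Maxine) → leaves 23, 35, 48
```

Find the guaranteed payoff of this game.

60

C (Maxine): max(60, 45) = 60
D (Maxine): max(63, 98, 25, 63) = 98
B (Minnie): min(60, 98) = 60
F (Maxine): max(44, 78, 56) = 78
G (Maxine): max(23, 35, 48) = 48
E (Minnie): min(78, 48) = 48
Root (Maxine): max(60, 48) = 60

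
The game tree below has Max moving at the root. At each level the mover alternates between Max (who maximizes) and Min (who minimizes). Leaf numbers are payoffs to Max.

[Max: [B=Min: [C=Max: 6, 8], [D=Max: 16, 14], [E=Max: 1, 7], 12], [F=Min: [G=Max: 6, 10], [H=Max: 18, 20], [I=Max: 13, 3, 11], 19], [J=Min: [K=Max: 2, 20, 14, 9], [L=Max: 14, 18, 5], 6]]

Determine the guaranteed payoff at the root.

C (Max): max(6, 8) = 8
D (Max): max(16, 14) = 16
E (Max): max(1, 7) = 7
B (Min): min(8, 16, 7, 12) = 7
G (Max): max(6, 10) = 10
H (Max): max(18, 20) = 20
I (Max): max(13, 3, 11) = 13
F (Min): min(10, 20, 13, 19) = 10
K (Max): max(2, 20, 14, 9) = 20
L (Max): max(14, 18, 5) = 18
J (Min): min(20, 18, 6) = 6
Root (Max): max(7, 10, 6) = 10

10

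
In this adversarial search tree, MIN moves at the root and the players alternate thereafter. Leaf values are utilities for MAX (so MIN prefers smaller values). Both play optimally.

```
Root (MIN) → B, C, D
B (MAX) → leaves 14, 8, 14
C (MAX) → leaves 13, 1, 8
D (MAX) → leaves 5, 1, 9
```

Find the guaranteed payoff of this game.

B (MAX): max(14, 8, 14) = 14
C (MAX): max(13, 1, 8) = 13
D (MAX): max(5, 1, 9) = 9
Root (MIN): min(14, 13, 9) = 9

9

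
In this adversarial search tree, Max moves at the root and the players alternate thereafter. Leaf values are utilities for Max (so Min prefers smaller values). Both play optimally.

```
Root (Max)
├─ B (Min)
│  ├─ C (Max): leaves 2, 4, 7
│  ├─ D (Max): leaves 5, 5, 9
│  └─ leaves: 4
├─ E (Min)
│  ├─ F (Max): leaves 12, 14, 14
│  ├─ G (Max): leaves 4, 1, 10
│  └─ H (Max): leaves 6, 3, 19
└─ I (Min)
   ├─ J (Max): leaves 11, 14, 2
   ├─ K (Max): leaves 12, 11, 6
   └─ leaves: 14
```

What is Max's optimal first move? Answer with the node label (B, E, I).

I

C (Max): max(2, 4, 7) = 7
D (Max): max(5, 5, 9) = 9
B (Min): min(7, 9, 4) = 4
F (Max): max(12, 14, 14) = 14
G (Max): max(4, 1, 10) = 10
H (Max): max(6, 3, 19) = 19
E (Min): min(14, 10, 19) = 10
J (Max): max(11, 14, 2) = 14
K (Max): max(12, 11, 6) = 12
I (Min): min(14, 12, 14) = 12
Root (Max): max(4, 10, 12) = 12
Max picks the child with the highest value: I (value 12).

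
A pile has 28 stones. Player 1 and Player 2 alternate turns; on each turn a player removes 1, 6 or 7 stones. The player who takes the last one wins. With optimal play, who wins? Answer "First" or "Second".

Mark each pile size as W (mover wins) or L (mover loses):
i:   0  1  2  3  4  5  6  7  8  9 10 11 12 13 14 15 16 17 18 19 20 21 22 23 24 25 26 27 28
     L  W  L  W  L  W  W  W  W  W  W  W  L  W  L  W  L  W  W  W  W  W  W  W  L  W  L  W  L
Position 28 is L, so the second player wins.

Second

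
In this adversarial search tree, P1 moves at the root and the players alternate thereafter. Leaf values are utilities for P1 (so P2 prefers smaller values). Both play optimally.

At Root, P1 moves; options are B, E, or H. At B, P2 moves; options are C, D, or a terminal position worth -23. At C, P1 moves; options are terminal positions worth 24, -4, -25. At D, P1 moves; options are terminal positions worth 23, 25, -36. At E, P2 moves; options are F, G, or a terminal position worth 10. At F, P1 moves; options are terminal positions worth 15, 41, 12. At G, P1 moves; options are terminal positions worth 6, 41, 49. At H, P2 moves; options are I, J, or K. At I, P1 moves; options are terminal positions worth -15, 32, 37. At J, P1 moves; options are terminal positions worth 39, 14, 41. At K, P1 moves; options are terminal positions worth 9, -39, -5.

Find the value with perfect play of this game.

10

C (P1): max(24, -4, -25) = 24
D (P1): max(23, 25, -36) = 25
B (P2): min(24, 25, -23) = -23
F (P1): max(15, 41, 12) = 41
G (P1): max(6, 41, 49) = 49
E (P2): min(41, 49, 10) = 10
I (P1): max(-15, 32, 37) = 37
J (P1): max(39, 14, 41) = 41
K (P1): max(9, -39, -5) = 9
H (P2): min(37, 41, 9) = 9
Root (P1): max(-23, 10, 9) = 10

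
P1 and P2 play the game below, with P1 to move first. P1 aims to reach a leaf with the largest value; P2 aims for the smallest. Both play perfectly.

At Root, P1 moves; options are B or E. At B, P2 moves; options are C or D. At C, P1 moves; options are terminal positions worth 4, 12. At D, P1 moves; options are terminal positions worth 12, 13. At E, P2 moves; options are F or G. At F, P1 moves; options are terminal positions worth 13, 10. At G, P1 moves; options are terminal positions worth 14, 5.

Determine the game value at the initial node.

13

C (P1): max(4, 12) = 12
D (P1): max(12, 13) = 13
B (P2): min(12, 13) = 12
F (P1): max(13, 10) = 13
G (P1): max(14, 5) = 14
E (P2): min(13, 14) = 13
Root (P1): max(12, 13) = 13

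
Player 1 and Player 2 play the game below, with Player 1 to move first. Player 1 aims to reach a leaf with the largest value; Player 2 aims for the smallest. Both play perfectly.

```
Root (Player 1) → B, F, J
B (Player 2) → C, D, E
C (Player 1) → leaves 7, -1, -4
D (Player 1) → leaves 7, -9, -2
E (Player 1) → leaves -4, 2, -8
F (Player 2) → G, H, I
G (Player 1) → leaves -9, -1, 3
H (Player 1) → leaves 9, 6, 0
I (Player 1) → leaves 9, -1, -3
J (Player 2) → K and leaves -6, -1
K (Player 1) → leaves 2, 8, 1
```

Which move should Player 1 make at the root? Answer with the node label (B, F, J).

F

C (Player 1): max(7, -1, -4) = 7
D (Player 1): max(7, -9, -2) = 7
E (Player 1): max(-4, 2, -8) = 2
B (Player 2): min(7, 7, 2) = 2
G (Player 1): max(-9, -1, 3) = 3
H (Player 1): max(9, 6, 0) = 9
I (Player 1): max(9, -1, -3) = 9
F (Player 2): min(3, 9, 9) = 3
K (Player 1): max(2, 8, 1) = 8
J (Player 2): min(8, -6, -1) = -6
Root (Player 1): max(2, 3, -6) = 3
Player 1 picks the child with the highest value: F (value 3).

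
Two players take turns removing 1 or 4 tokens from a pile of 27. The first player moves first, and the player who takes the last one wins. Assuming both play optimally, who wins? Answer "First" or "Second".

Second

i:   0  1  2  3  4  5  6  7  8  9 10 11 12 13 14 15 16 17 18 19 20 21 22 23 24 25 26 27
     L  W  L  W  W  L  W  L  W  W  L  W  L  W  W  L  W  L  W  W  L  W  L  W  W  L  W  L
Position 27 is L, so the second player wins.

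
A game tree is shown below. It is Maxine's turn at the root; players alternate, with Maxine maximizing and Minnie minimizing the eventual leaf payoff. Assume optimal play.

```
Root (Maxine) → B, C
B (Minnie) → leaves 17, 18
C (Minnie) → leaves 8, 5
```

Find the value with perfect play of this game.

17

B (Minnie): min(17, 18) = 17
C (Minnie): min(8, 5) = 5
Root (Maxine): max(17, 5) = 17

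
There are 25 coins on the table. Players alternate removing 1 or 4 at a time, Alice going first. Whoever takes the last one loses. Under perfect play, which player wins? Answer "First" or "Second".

i:   0  1  2  3  4  5  6  7  8  9 10 11 12 13 14 15 16 17 18 19 20 21 22 23 24 25
     W  L  W  L  W  W  L  W  L  W  W  L  W  L  W  W  L  W  L  W  W  L  W  L  W  W
Position 25 is W, so the first player wins.

First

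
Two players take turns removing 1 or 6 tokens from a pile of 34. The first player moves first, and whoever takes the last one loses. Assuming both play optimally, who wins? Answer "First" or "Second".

First

Positions where the player to move wins (W) vs loses (L):
i:   0  1  2  3  4  5  6  7  8  9 10 11 12 13 14 15 16 17 18 19 20 21 22 23 24 25 26 27 28 29 30 31 32 33 34
     W  L  W  L  W  L  W  W  L  W  L  W  L  W  W  L  W  L  W  L  W  W  L  W  L  W  L  W  W  L  W  L  W  L  W
Position 34 is W, so the first player wins.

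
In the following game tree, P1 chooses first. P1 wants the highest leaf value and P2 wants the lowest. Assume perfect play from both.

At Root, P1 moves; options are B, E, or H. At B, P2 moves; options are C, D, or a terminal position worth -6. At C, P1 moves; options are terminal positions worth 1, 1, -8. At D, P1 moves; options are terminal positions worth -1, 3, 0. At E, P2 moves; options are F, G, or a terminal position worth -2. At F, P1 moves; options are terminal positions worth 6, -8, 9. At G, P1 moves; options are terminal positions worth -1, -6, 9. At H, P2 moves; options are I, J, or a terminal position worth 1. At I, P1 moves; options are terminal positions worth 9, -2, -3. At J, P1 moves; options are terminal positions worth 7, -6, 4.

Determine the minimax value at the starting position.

C (P1): max(1, 1, -8) = 1
D (P1): max(-1, 3, 0) = 3
B (P2): min(1, 3, -6) = -6
F (P1): max(6, -8, 9) = 9
G (P1): max(-1, -6, 9) = 9
E (P2): min(9, 9, -2) = -2
I (P1): max(9, -2, -3) = 9
J (P1): max(7, -6, 4) = 7
H (P2): min(9, 7, 1) = 1
Root (P1): max(-6, -2, 1) = 1

1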